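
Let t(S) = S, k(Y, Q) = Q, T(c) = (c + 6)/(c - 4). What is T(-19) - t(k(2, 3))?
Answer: -56/23 ≈ -2.4348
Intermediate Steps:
T(c) = (6 + c)/(-4 + c)
T(-19) - t(k(2, 3)) = (6 - 19)/(-4 - 19) - 1*3 = -13/(-23) - 3 = -1/23*(-13) - 3 = 13/23 - 3 = -56/23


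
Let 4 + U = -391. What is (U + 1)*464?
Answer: -182816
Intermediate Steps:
U = -395 (U = -4 - 391 = -395)
(U + 1)*464 = (-395 + 1)*464 = -394*464 = -182816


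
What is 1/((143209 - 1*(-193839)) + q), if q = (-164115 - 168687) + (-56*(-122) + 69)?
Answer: 1/11147 ≈ 8.9710e-5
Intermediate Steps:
q = -325901 (q = -332802 + (6832 + 69) = -332802 + 6901 = -325901)
1/((143209 - 1*(-193839)) + q) = 1/((143209 - 1*(-193839)) - 325901) = 1/((143209 + 193839) - 325901) = 1/(337048 - 325901) = 1/11147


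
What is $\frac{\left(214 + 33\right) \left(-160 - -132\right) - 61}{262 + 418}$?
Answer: $- \frac{6977}{680} \approx -10.26$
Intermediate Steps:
$\frac{\left(214 + 33\right) \left(-160 - -132\right) - 61}{262 + 418} = \frac{247 \left(-160 + 132\right) - 61}{680} = \left(247 \left(-28\right) - 61\right) \frac{1}{680} = \left(-6916 - 61\right) \frac{1}{680} = \left(-6977\right) \frac{1}{680} = - \frac{6977}{680}$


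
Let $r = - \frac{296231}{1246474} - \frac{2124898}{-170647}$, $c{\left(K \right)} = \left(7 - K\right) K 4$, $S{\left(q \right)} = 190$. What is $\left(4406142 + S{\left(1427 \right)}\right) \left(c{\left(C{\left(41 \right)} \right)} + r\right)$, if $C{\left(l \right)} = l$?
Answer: $- \frac{153373585669994656134}{6256089667} \approx -2.4516 \cdot 10^{10}$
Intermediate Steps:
$c{\left(K \right)} = 4 K \left(7 - K\right)$ ($c{\left(K \right)} = K \left(7 - K\right) 4 = 4 K \left(7 - K\right)$)
$r = \frac{2598079178195}{212707048678}$ ($r = \left(-296231\right) \frac{1}{1246474} - - \frac{2124898}{170647} = - \frac{296231}{1246474} + \frac{2124898}{170647} = \frac{2598079178195}{212707048678} \approx 12.214$)
$\left(4406142 + S{\left(1427 \right)}\right) \left(c{\left(C{\left(41 \right)} \right)} + r\right) = \left(4406142 + 190\right) \left(4 \cdot 41 \left(7 - 41\right) + \frac{2598079178195}{212707048678}\right) = 4406332 \left(4 \cdot 41 \left(7 - 41\right) + \frac{2598079178195}{212707048678}\right) = 4406332 \left(4 \cdot 41 \left(-34\right) + \frac{2598079178195}{212707048678}\right) = 4406332 \left(-5576 + \frac{2598079178195}{212707048678}\right) = 4406332 \left(- \frac{1183456424250333}{212707048678}\right) = - \frac{153373585669994656134}{6256089667}$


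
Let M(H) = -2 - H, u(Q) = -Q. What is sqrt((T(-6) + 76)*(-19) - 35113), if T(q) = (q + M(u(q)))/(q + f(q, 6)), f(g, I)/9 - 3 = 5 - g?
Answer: I*sqrt(32899305)/30 ≈ 191.19*I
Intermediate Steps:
f(g, I) = 72 - 9*g (f(g, I) = 27 + 9*(5 - g) = 27 + (45 - 9*g) = 72 - 9*g)
T(q) = (-2 + 2*q)/(72 - 8*q) (T(q) = (q + (-2 - (-1)*q))/(q + (72 - 9*q)) = (q + (-2 + q))/(72 - 8*q) = (-2 + 2*q)/(72 - 8*q))
sqrt((T(-6) + 76)*(-19) - 35113) = sqrt(((1 - 1*(-6))/(4*(-9 - 6)) + 76)*(-19) - 35113) = sqrt(((1/4)*(1 + 6)/(-15) + 76)*(-19) - 35113) = sqrt(((1/4)*(-1/15)*7 + 76)*(-19) - 35113) = sqrt((-7/60 + 76)*(-19) - 35113) = sqrt((4553/60)*(-19) - 35113) = sqrt(-86507/60 - 35113) = sqrt(-2193287/60) = I*sqrt(32899305)/30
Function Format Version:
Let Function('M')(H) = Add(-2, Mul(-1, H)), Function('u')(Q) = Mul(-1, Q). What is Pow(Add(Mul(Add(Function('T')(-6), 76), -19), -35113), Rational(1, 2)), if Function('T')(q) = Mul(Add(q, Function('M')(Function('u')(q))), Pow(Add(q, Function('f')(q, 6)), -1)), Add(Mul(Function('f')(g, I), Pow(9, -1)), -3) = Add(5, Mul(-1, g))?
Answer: Mul(Rational(1, 30), I, Pow(32899305, Rational(1, 2))) ≈ Mul(191.19, I)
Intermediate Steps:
Function('f')(g, I) = Add(72, Mul(-9, g)) (Function('f')(g, I) = Add(27, Mul(9, Add(5, Mul(-1, g)))) = Add(27, Add(45, Mul(-9, g))) = Add(72, Mul(-9, g)))
Function('T')(q) = Mul(Pow(Add(72, Mul(-8, q)), -1), Add(-2, Mul(2, q))) (Function('T')(q) = Mul(Add(q, Add(-2, Mul(-1, Mul(-1, q)))), Pow(Add(q, Add(72, Mul(-9, q))), -1)) = Mul(Add(q, Add(-2, q)), Pow(Add(72, Mul(-8, q)), -1)) = Mul(Add(-2, Mul(2, q)), Pow(Add(72, Mul(-8, q)), -1)) = Mul(Pow(Add(72, Mul(-8, q)), -1), Add(-2, Mul(2, q))))
Pow(Add(Mul(Add(Function('T')(-6), 76), -19), -35113), Rational(1, 2)) = Pow(Add(Mul(Add(Mul(Rational(1, 4), Pow(Add(-9, -6), -1), Add(1, Mul(-1, -6))), 76), -19), -35113), Rational(1, 2)) = Pow(Add(Mul(Add(Mul(Rational(1, 4), Pow(-15, -1), Add(1, 6)), 76), -19), -35113), Rational(1, 2)) = Pow(Add(Mul(Add(Mul(Rational(1, 4), Rational(-1, 15), 7), 76), -19), -35113), Rational(1, 2)) = Pow(Add(Mul(Add(Rational(-7, 60), 76), -19), -35113), Rational(1, 2)) = Pow(Add(Mul(Rational(4553, 60), -19), -35113), Rational(1, 2)) = Pow(Add(Rational(-86507, 60), -35113), Rational(1, 2)) = Pow(Rational(-2193287, 60), Rational(1, 2)) = Mul(Rational(1, 30), I, Pow(32899305, Rational(1, 2)))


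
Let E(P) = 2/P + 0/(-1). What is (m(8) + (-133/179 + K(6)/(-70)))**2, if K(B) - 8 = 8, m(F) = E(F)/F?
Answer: 35539413361/40192230400 ≈ 0.88424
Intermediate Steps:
E(P) = 2/P (E(P) = 2/P + 0*(-1) = 2/P + 0 = 2/P)
m(F) = 2/F**2 (m(F) = (2/F)/F = 2/F**2)
K(B) = 16 (K(B) = 8 + 8 = 16)
(m(8) + (-133/179 + K(6)/(-70)))**2 = (2/8**2 + (-133/179 + 16/(-70)))**2 = (2*(1/64) + (-133*1/179 + 16*(-1/70)))**2 = (1/32 + (-133/179 - 8/35))**2 = (1/32 - 6087/6265)**2 = (-188519/200480)**2 = 35539413361/40192230400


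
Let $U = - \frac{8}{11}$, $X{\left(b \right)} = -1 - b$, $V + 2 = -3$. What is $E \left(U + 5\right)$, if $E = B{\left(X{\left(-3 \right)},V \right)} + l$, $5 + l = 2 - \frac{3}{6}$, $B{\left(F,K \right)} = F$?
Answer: $- \frac{141}{22} \approx -6.4091$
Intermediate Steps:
$V = -5$ ($V = -2 - 3 = -5$)
$l = - \frac{7}{2}$ ($l = -5 + \left(2 - \frac{3}{6}\right) = -5 + \left(2 - \frac{1}{2}\right) = -5 + \frac{3}{2} = - \frac{7}{2} \approx -3.5$)
$U = - \frac{8}{11}$ ($U = \left(-8\right) \frac{1}{11} = - \frac{8}{11} \approx -0.72727$)
$E = - \frac{3}{2}$ ($E = \left(-1 - -3\right) - \frac{7}{2} = \left(-1 + 3\right) - \frac{7}{2} = 2 - \frac{7}{2} = - \frac{3}{2} \approx -1.5$)
$E \left(U + 5\right) = - \frac{3 \left(- \frac{8}{11} + 5\right)}{2} = \left(- \frac{3}{2}\right) \frac{47}{11} = - \frac{141}{22}$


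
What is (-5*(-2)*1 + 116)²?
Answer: 15876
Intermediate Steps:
(-5*(-2)*1 + 116)² = (10*1 + 116)² = (10 + 116)² = 126² = 15876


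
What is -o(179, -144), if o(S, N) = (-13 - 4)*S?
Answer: 3043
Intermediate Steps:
o(S, N) = -17*S
-o(179, -144) = -(-17)*179 = -1*(-3043) = 3043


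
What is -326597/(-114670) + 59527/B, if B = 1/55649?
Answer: 379857909024007/114670 ≈ 3.3126e+9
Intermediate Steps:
B = 1/55649 ≈ 1.7970e-5
-326597/(-114670) + 59527/B = -326597/(-114670) + 59527/(1/55649) = -326597*(-1/114670) + 59527*55649 = 326597/114670 + 3312618023 = 379857909024007/114670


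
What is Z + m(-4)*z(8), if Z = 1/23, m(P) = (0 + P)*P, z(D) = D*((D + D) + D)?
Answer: 70657/23 ≈ 3072.0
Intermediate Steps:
z(D) = 3*D² (z(D) = D*(2*D + D) = D*(3*D) = 3*D²)
m(P) = P² (m(P) = P*P = P²)
Z = 1/23 ≈ 0.043478
Z + m(-4)*z(8) = 1/23 + (-4)²*(3*8²) = 1/23 + 16*(3*64) = 1/23 + 16*192 = 1/23 + 3072 = 70657/23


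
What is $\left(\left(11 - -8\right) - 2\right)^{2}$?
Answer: $289$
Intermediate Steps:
$\left(\left(11 - -8\right) - 2\right)^{2} = \left(\left(11 + 8\right) - 2\right)^{2} = \left(19 - 2\right)^{2} = 17^{2} = 289$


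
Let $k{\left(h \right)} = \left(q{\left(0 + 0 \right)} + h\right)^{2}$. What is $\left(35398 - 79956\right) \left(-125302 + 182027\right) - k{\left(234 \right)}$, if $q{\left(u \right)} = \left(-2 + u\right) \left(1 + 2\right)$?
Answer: $-2527604534$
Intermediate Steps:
$q{\left(u \right)} = -6 + 3 u$ ($q{\left(u \right)} = \left(-2 + u\right) 3 = -6 + 3 u$)
$k{\left(h \right)} = \left(-6 + h\right)^{2}$ ($k{\left(h \right)} = \left(\left(-6 + 3 \left(0 + 0\right)\right) + h\right)^{2} = \left(\left(-6 + 3 \cdot 0\right) + h\right)^{2} = \left(\left(-6 + 0\right) + h\right)^{2} = \left(-6 + h\right)^{2}$)
$\left(35398 - 79956\right) \left(-125302 + 182027\right) - k{\left(234 \right)} = \left(35398 - 79956\right) \left(-125302 + 182027\right) - \left(-6 + 234\right)^{2} = \left(-44558\right) 56725 - 228^{2} = -2527552550 - 51984 = -2527604534$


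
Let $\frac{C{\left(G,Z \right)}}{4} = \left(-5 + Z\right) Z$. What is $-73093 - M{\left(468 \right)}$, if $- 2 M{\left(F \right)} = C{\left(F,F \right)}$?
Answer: $360275$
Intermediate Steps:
$C{\left(G,Z \right)} = 4 Z \left(-5 + Z\right)$ ($C{\left(G,Z \right)} = 4 \left(-5 + Z\right) Z = 4 Z \left(-5 + Z\right)$)
$M{\left(F \right)} = - 2 F \left(-5 + F\right)$ ($M{\left(F \right)} = - \frac{4 F \left(-5 + F\right)}{2} = - 2 F \left(-5 + F\right)$)
$-73093 - M{\left(468 \right)} = -73093 - 2 \cdot 468 \left(5 - 468\right) = -73093 - 2 \cdot 468 \left(-463\right) = -73093 - -433368 = -73093 + 433368 = 360275$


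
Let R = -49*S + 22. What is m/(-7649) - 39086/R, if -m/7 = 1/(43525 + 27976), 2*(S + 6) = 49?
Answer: 42753138352011/967485822581 ≈ 44.190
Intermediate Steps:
S = 37/2 (S = -6 + (½)*49 = -6 + 49/2 = 37/2 ≈ 18.500)
R = -1769/2 (R = -49*37/2 + 22 = -1813/2 + 22 = -1769/2 ≈ -884.50)
m = -7/71501 (m = -7/(43525 + 27976) = -7/71501 ≈ -9.7901e-5)
m/(-7649) - 39086/R = -7/71501/(-7649) - 39086/(-1769/2) = -7/71501*(-1/7649) - 39086*(-2/1769) = 7/546911149 + 78172/1769 = 42753138352011/967485822581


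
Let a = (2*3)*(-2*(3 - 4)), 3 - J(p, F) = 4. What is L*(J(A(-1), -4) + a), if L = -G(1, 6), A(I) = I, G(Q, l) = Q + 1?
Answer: -22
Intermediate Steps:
G(Q, l) = 1 + Q
J(p, F) = -1 (J(p, F) = 3 - 1*4 = 3 - 4 = -1)
L = -2 (L = -(1 + 1) = -1*2 = -2)
a = 12 (a = 6*(-2*(-1)) = 6*2 = 12)
L*(J(A(-1), -4) + a) = -2*(-1 + 12) = -2*11 = -22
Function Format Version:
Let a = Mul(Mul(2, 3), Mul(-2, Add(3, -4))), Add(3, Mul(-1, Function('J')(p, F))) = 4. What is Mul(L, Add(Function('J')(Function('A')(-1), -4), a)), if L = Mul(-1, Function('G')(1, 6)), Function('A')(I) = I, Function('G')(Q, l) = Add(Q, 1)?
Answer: -22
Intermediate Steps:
Function('G')(Q, l) = Add(1, Q)
Function('J')(p, F) = -1 (Function('J')(p, F) = Add(3, Mul(-1, 4)) = Add(3, -4) = -1)
L = -2 (L = Mul(-1, Add(1, 1)) = Mul(-1, 2) = -2)
a = 12 (a = Mul(6, Mul(-2, -1)) = Mul(6, 2) = 12)
Mul(L, Add(Function('J')(Function('A')(-1), -4), a)) = Mul(-2, Add(-1, 12)) = Mul(-2, 11) = -22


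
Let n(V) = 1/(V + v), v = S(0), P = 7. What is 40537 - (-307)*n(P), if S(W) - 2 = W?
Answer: 365140/9 ≈ 40571.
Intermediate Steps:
S(W) = 2 + W
v = 2 (v = 2 + 0 = 2)
n(V) = 1/(2 + V) (n(V) = 1/(V + 2) = 1/(2 + V))
40537 - (-307)*n(P) = 40537 - (-307)/(2 + 7) = 40537 - (-307)/9 = 40537 - 1*(-307/9) = 40537 + 307/9 = 365140/9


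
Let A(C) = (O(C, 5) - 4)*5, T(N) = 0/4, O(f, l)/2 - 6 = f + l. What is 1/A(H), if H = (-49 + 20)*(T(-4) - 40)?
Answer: 1/11690 ≈ 8.5543e-5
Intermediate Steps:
O(f, l) = 12 + 2*f + 2*l (O(f, l) = 12 + 2*(f + l) = 12 + (2*f + 2*l) = 12 + 2*f + 2*l)
T(N) = 0 (T(N) = 0*(1/4) = 0)
H = 1160 (H = (-49 + 20)*(0 - 40) = -29*(-40) = 1160)
A(C) = 90 + 10*C (A(C) = ((12 + 2*C + 2*5) - 4)*5 = ((12 + 2*C + 10) - 4)*5 = ((22 + 2*C) - 4)*5 = (18 + 2*C)*5 = 90 + 10*C)
1/A(H) = 1/(90 + 10*1160) = 1/(90 + 11600) = 1/11690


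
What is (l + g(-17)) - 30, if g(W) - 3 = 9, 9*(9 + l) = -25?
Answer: -268/9 ≈ -29.778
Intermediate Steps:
l = -106/9 (l = -9 + (⅑)*(-25) = -9 - 25/9 = -106/9 ≈ -11.778)
g(W) = 12 (g(W) = 3 + 9 = 12)
(l + g(-17)) - 30 = (-106/9 + 12) - 30 = 2/9 - 30 = -268/9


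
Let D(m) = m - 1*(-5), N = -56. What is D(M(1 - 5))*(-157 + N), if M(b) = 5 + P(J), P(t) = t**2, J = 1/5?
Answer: -53463/25 ≈ -2138.5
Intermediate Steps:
J = 1/5 ≈ 0.20000
M(b) = 126/25 (M(b) = 5 + (1/5)**2 = 5 + 1/25 = 126/25)
D(m) = 5 + m (D(m) = m + 5 = 5 + m)
D(M(1 - 5))*(-157 + N) = (5 + 126/25)*(-157 - 56) = (251/25)*(-213) = -53463/25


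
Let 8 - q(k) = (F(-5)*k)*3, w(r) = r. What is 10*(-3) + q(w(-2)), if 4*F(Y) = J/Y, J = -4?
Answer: -104/5 ≈ -20.800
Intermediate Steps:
F(Y) = -1/Y (F(Y) = (-4/Y)/4 = -1/Y)
q(k) = 8 - 3*k/5 (q(k) = 8 - (-1/(-5))*k*3 = 8 - (-1*(-⅕))*k*3 = 8 - k/5*3 = 8 - 3*k/5)
10*(-3) + q(w(-2)) = 10*(-3) + (8 - ⅗*(-2)) = -30 + (8 + 6/5) = -30 + 46/5 = -104/5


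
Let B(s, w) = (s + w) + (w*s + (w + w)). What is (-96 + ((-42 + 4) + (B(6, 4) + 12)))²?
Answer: 6400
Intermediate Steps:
B(s, w) = s + 3*w + s*w (B(s, w) = (s + w) + (s*w + 2*w) = (s + w) + (2*w + s*w) = s + 3*w + s*w)
(-96 + ((-42 + 4) + (B(6, 4) + 12)))² = (-96 + ((-42 + 4) + ((6 + 3*4 + 6*4) + 12)))² = (-96 + (-38 + ((6 + 12 + 24) + 12)))² = (-96 + (-38 + (42 + 12)))² = (-96 + (-38 + 54))² = (-96 + 16)² = (-80)² = 6400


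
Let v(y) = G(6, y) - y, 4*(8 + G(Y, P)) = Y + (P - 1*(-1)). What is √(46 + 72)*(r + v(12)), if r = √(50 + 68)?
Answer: 118 - 61*√118/4 ≈ -47.657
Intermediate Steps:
G(Y, P) = -31/4 + P/4 + Y/4 (G(Y, P) = -8 + (Y + (P - 1*(-1)))/4 = -8 + (Y + (P + 1))/4 = -8 + (Y + (1 + P))/4 = -8 + (1 + P + Y)/4 = -8 + (¼ + P/4 + Y/4) = -31/4 + P/4 + Y/4)
v(y) = -25/4 - 3*y/4 (v(y) = (-31/4 + y/4 + (¼)*6) - y = (-31/4 + y/4 + 3/2) - y = (-25/4 + y/4) - y = -25/4 - 3*y/4)
r = √118 ≈ 10.863
√(46 + 72)*(r + v(12)) = √(46 + 72)*(√118 + (-25/4 - ¾*12)) = √118*(√118 + (-25/4 - 9)) = √118*(√118 - 61/4) = √118*(-61/4 + √118)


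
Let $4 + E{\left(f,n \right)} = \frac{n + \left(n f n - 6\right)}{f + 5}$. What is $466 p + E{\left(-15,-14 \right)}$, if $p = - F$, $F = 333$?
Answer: $-154886$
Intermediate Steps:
$p = -333$ ($p = \left(-1\right) 333 = -333$)
$E{\left(f,n \right)} = -4 + \frac{-6 + n + f n^{2}}{5 + f}$ ($E{\left(f,n \right)} = -4 + \frac{n + \left(n f n - 6\right)}{f + 5} = -4 + \frac{n + \left(f n n - 6\right)}{5 + f} = -4 + \frac{n + \left(f n^{2} - 6\right)}{5 + f} = -4 + \frac{n + \left(-6 + f n^{2}\right)}{5 + f} = -4 + \frac{-6 + n + f n^{2}}{5 + f}$)
$466 p + E{\left(-15,-14 \right)} = 466 \left(-333\right) + \frac{-26 - 14 - -60 - 15 \left(-14\right)^{2}}{5 - 15} = -155178 + \frac{-26 - 14 + 60 - 2940}{-10} = -155178 - \frac{-26 - 14 + 60 - 2940}{10} = -155178 - -292 = -155178 + 292 = -154886$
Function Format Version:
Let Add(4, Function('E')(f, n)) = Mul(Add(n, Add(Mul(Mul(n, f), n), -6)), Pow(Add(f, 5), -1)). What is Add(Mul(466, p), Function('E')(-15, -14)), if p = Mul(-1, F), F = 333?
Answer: -154886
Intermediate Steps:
p = -333 (p = Mul(-1, 333) = -333)
Function('E')(f, n) = Add(-4, Mul(Pow(Add(5, f), -1), Add(-6, n, Mul(f, Pow(n, 2))))) (Function('E')(f, n) = Add(-4, Mul(Add(n, Add(Mul(Mul(n, f), n), -6)), Pow(Add(f, 5), -1))) = Add(-4, Mul(Add(n, Add(Mul(Mul(f, n), n), -6)), Pow(Add(5, f), -1))) = Add(-4, Mul(Add(n, Add(Mul(f, Pow(n, 2)), -6)), Pow(Add(5, f), -1))) = Add(-4, Mul(Add(n, Add(-6, Mul(f, Pow(n, 2)))), Pow(Add(5, f), -1))) = Add(-4, Mul(Add(-6, n, Mul(f, Pow(n, 2))), Pow(Add(5, f), -1))) = Add(-4, Mul(Pow(Add(5, f), -1), Add(-6, n, Mul(f, Pow(n, 2))))))
Add(Mul(466, p), Function('E')(-15, -14)) = Add(Mul(466, -333), Mul(Pow(Add(5, -15), -1), Add(-26, -14, Mul(-4, -15), Mul(-15, Pow(-14, 2))))) = Add(-155178, Mul(Pow(-10, -1), Add(-26, -14, 60, Mul(-15, 196)))) = Add(-155178, Mul(Rational(-1, 10), Add(-26, -14, 60, -2940))) = Add(-155178, Mul(Rational(-1, 10), -2920)) = Add(-155178, 292) = -154886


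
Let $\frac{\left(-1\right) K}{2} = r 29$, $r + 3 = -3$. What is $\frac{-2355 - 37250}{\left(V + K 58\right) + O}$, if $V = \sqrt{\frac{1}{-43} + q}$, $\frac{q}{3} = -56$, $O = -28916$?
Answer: $\frac{14870726980}{3278663657} + \frac{3366425 i \sqrt{43}}{3278663657} \approx 4.5356 + 0.006733 i$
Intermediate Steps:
$r = -6$ ($r = -3 - 3 = -6$)
$q = -168$ ($q = 3 \left(-56\right) = -168$)
$V = \frac{85 i \sqrt{43}}{43}$ ($V = \sqrt{\frac{1}{-43} - 168} = \sqrt{- \frac{1}{43} - 168} = \sqrt{- \frac{7225}{43}} = \frac{85 i \sqrt{43}}{43} \approx 12.962 i$)
$K = 348$ ($K = - 2 \left(\left(-6\right) 29\right) = \left(-2\right) \left(-174\right) = 348$)
$\frac{-2355 - 37250}{\left(V + K 58\right) + O} = \frac{-2355 - 37250}{\left(\frac{85 i \sqrt{43}}{43} + 348 \cdot 58\right) - 28916} = - \frac{39605}{\left(\frac{85 i \sqrt{43}}{43} + 20184\right) - 28916} = - \frac{39605}{\left(20184 + \frac{85 i \sqrt{43}}{43}\right) - 28916} = - \frac{39605}{-8732 + \frac{85 i \sqrt{43}}{43}}$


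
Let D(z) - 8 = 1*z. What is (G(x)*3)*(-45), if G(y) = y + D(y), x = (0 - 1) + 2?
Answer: -1350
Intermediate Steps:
x = 1 (x = -1 + 2 = 1)
D(z) = 8 + z (D(z) = 8 + 1*z = 8 + z)
G(y) = 8 + 2*y (G(y) = y + (8 + y) = 8 + 2*y)
(G(x)*3)*(-45) = ((8 + 2*1)*3)*(-45) = ((8 + 2)*3)*(-45) = (10*3)*(-45) = 30*(-45) = -1350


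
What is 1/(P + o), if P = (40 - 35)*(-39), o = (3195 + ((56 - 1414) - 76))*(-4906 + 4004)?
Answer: -1/1588617 ≈ -6.2948e-7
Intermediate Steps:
o = -1588422 (o = (3195 + (-1358 - 76))*(-902) = (3195 - 1434)*(-902) = 1761*(-902) = -1588422)
P = -195 (P = 5*(-39) = -195)
1/(P + o) = 1/(-195 - 1588422) = 1/(-1588617) = -1/1588617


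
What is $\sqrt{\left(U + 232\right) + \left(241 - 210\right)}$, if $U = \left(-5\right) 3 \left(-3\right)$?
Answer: $2 \sqrt{77} \approx 17.55$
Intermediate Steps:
$U = 45$ ($U = \left(-15\right) \left(-3\right) = 45$)
$\sqrt{\left(U + 232\right) + \left(241 - 210\right)} = \sqrt{\left(45 + 232\right) + \left(241 - 210\right)} = \sqrt{277 + \left(241 - 210\right)} = \sqrt{277 + 31} = \sqrt{308} = 2 \sqrt{77}$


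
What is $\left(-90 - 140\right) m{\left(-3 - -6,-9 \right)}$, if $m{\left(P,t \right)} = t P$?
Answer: $6210$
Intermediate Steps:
$m{\left(P,t \right)} = P t$
$\left(-90 - 140\right) m{\left(-3 - -6,-9 \right)} = \left(-90 - 140\right) \left(-3 - -6\right) \left(-9\right) = - 230 \left(-3 + 6\right) \left(-9\right) = - 230 \cdot 3 \left(-9\right) = \left(-230\right) \left(-27\right) = 6210$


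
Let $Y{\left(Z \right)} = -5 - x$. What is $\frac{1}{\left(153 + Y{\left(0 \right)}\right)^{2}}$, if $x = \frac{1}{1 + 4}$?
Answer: $\frac{25}{546121} \approx 4.5777 \cdot 10^{-5}$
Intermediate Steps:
$x = \frac{1}{5} \approx 0.2$
$Y{\left(Z \right)} = - \frac{26}{5}$ ($Y{\left(Z \right)} = -5 - \frac{1}{5} = - \frac{26}{5}$)
$\frac{1}{\left(153 + Y{\left(0 \right)}\right)^{2}} = \frac{1}{\left(153 - \frac{26}{5}\right)^{2}} = \frac{1}{\left(\frac{739}{5}\right)^{2}} = \frac{1}{\frac{546121}{25}} = \frac{25}{546121}$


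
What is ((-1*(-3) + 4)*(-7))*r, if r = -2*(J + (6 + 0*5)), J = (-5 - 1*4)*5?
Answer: -3822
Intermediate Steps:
J = -45 (J = (-5 - 4)*5 = -9*5 = -45)
r = 78 (r = -2*(-45 + (6 + 0*5)) = -2*(-45 + (6 + 0)) = -2*(-45 + 6) = -2*(-39) = 78)
((-1*(-3) + 4)*(-7))*r = ((-1*(-3) + 4)*(-7))*78 = ((3 + 4)*(-7))*78 = (7*(-7))*78 = -49*78 = -3822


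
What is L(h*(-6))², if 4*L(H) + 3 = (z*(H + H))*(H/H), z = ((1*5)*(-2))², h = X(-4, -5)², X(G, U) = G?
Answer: 368755209/16 ≈ 2.3047e+7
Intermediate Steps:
h = 16 (h = (-4)² = 16)
z = 100 (z = (5*(-2))² = (-10)² = 100)
L(H) = -¾ + 50*H (L(H) = -¾ + ((100*(H + H))*(H/H))/4 = -¾ + ((100*(2*H))*1)/4 = -¾ + ((200*H)*1)/4 = -¾ + (200*H)/4 = -¾ + 50*H)
L(h*(-6))² = (-¾ + 50*(16*(-6)))² = (-¾ + 50*(-96))² = (-¾ - 4800)² = (-19203/4)² = 368755209/16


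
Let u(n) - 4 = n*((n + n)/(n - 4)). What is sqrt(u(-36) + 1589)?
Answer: 3*sqrt(4245)/5 ≈ 39.092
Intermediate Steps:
u(n) = 4 + 2*n**2/(-4 + n) (u(n) = 4 + n*((n + n)/(n - 4)) = 4 + n*((2*n)/(-4 + n)) = 4 + n*(2*n/(-4 + n)) = 4 + 2*n**2/(-4 + n))
sqrt(u(-36) + 1589) = sqrt(2*(-8 + (-36)**2 + 2*(-36))/(-4 - 36) + 1589) = sqrt(2*(-8 + 1296 - 72)/(-40) + 1589) = sqrt(2*(-1/40)*1216 + 1589) = sqrt(-304/5 + 1589) = sqrt(7641/5) = 3*sqrt(4245)/5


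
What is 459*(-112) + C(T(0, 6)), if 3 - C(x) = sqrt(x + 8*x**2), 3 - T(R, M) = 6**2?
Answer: -51405 - sqrt(8679) ≈ -51498.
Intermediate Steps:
T(R, M) = -33 (T(R, M) = 3 - 1*6**2 = 3 - 1*36 = 3 - 36 = -33)
C(x) = 3 - sqrt(x + 8*x**2)
459*(-112) + C(T(0, 6)) = 459*(-112) + (3 - sqrt(-33*(1 + 8*(-33)))) = -51408 + (3 - sqrt(-33*(1 - 264))) = -51408 + (3 - sqrt(-33*(-263))) = -51408 + (3 - sqrt(8679)) = -51405 - sqrt(8679)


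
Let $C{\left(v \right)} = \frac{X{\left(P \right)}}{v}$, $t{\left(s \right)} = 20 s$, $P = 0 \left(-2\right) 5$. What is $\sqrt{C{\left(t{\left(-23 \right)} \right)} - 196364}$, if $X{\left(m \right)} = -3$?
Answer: $\frac{i \sqrt{10387655255}}{230} \approx 443.13 i$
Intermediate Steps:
$P = 0$ ($P = 0 \cdot 5 = 0$)
$C{\left(v \right)} = - \frac{3}{v}$
$\sqrt{C{\left(t{\left(-23 \right)} \right)} - 196364} = \sqrt{- \frac{3}{20 \left(-23\right)} - 196364} = \sqrt{- \frac{3}{-460} - 196364} = \sqrt{\left(-3\right) \left(- \frac{1}{460}\right) - 196364} = \sqrt{\frac{3}{460} - 196364} = \sqrt{- \frac{90327437}{460}} = \frac{i \sqrt{10387655255}}{230}$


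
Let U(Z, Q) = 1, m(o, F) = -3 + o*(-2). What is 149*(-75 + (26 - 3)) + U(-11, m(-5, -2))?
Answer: -7747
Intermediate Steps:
m(o, F) = -3 - 2*o
149*(-75 + (26 - 3)) + U(-11, m(-5, -2)) = 149*(-75 + (26 - 3)) + 1 = 149*(-75 + 23) + 1 = 149*(-52) + 1 = -7748 + 1 = -7747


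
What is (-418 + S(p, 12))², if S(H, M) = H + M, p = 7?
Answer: 159201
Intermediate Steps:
(-418 + S(p, 12))² = (-418 + (7 + 12))² = (-418 + 19)² = (-399)² = 159201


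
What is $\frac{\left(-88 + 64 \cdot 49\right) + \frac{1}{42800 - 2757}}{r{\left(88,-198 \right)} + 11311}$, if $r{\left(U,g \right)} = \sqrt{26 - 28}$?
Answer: $\frac{1380519596215}{5123050285089} - \frac{122051065 i \sqrt{2}}{5123050285089} \approx 0.26947 - 3.3692 \cdot 10^{-5} i$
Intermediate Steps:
$r{\left(U,g \right)} = i \sqrt{2}$ ($r{\left(U,g \right)} = \sqrt{-2} = i \sqrt{2}$)
$\frac{\left(-88 + 64 \cdot 49\right) + \frac{1}{42800 - 2757}}{r{\left(88,-198 \right)} + 11311} = \frac{\left(-88 + 64 \cdot 49\right) + \frac{1}{42800 - 2757}}{i \sqrt{2} + 11311} = \frac{\left(-88 + 3136\right) + \frac{1}{40043}}{11311 + i \sqrt{2}} = \frac{3048 + \frac{1}{40043}}{11311 + i \sqrt{2}} = \frac{122051065}{40043 \left(11311 + i \sqrt{2}\right)}$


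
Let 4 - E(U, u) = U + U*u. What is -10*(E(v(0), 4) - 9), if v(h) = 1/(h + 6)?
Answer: 175/3 ≈ 58.333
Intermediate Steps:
v(h) = 1/(6 + h)
E(U, u) = 4 - U - U*u (E(U, u) = 4 - (U + U*u) = 4 + (-U - U*u) = 4 - U - U*u)
-10*(E(v(0), 4) - 9) = -10*((4 - 1/(6 + 0) - 1*4/(6 + 0)) - 9) = -10*((4 - 1/6 - 1*4/6) - 9) = -10*((4 - 1*⅙ - 1*⅙*4) - 9) = -10*((4 - ⅙ - ⅔) - 9) = -10*(19/6 - 9) = -10*(-35/6) = 175/3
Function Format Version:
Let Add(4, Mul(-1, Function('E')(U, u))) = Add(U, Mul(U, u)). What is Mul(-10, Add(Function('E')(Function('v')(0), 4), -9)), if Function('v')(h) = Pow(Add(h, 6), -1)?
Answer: Rational(175, 3) ≈ 58.333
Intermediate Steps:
Function('v')(h) = Pow(Add(6, h), -1)
Function('E')(U, u) = Add(4, Mul(-1, U), Mul(-1, U, u)) (Function('E')(U, u) = Add(4, Mul(-1, Add(U, Mul(U, u)))) = Add(4, Add(Mul(-1, U), Mul(-1, U, u))) = Add(4, Mul(-1, U), Mul(-1, U, u)))
Mul(-10, Add(Function('E')(Function('v')(0), 4), -9)) = Mul(-10, Add(Add(4, Mul(-1, Pow(Add(6, 0), -1)), Mul(-1, Pow(Add(6, 0), -1), 4)), -9)) = Mul(-10, Add(Add(4, Mul(-1, Pow(6, -1)), Mul(-1, Pow(6, -1), 4)), -9)) = Mul(-10, Add(Add(4, Mul(-1, Rational(1, 6)), Mul(-1, Rational(1, 6), 4)), -9)) = Mul(-10, Add(Add(4, Rational(-1, 6), Rational(-2, 3)), -9)) = Mul(-10, Add(Rational(19, 6), -9)) = Mul(-10, Rational(-35, 6)) = Rational(175, 3)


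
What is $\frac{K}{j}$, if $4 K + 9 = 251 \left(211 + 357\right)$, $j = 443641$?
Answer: $\frac{142559}{1774564} \approx 0.080335$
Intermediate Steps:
$K = \frac{142559}{4}$ ($K = - \frac{9}{4} + \frac{251 \left(211 + 357\right)}{4} = - \frac{9}{4} + \frac{251 \cdot 568}{4} = - \frac{9}{4} + \frac{1}{4} \cdot 142568 = - \frac{9}{4} + 35642 = \frac{142559}{4} \approx 35640.0$)
$\frac{K}{j} = \frac{142559}{4 \cdot 443641} = \frac{142559}{4} \cdot \frac{1}{443641} = \frac{142559}{1774564}$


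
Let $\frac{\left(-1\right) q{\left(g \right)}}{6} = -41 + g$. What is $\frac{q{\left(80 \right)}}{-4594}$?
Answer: $\frac{117}{2297} \approx 0.050936$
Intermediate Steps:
$q{\left(g \right)} = 246 - 6 g$ ($q{\left(g \right)} = - 6 \left(-41 + g\right) = 246 - 6 g$)
$\frac{q{\left(80 \right)}}{-4594} = \frac{246 - 480}{-4594} = \left(246 - 480\right) \left(- \frac{1}{4594}\right) = \left(-234\right) \left(- \frac{1}{4594}\right) = \frac{117}{2297}$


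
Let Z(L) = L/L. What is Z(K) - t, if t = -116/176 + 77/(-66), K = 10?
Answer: 373/132 ≈ 2.8258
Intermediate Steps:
Z(L) = 1
t = -241/132 (t = -116*1/176 + 77*(-1/66) = -29/44 - 7/6 = -241/132 ≈ -1.8258)
Z(K) - t = 1 - 1*(-241/132) = 1 + 241/132 = 373/132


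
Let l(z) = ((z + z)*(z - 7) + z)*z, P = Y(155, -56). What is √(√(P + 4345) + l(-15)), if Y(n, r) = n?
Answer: √(-9675 + 30*√5) ≈ 98.02*I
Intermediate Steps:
P = 155
l(z) = z*(z + 2*z*(-7 + z)) (l(z) = ((2*z)*(-7 + z) + z)*z = (2*z*(-7 + z) + z)*z = (z + 2*z*(-7 + z))*z = z*(z + 2*z*(-7 + z)))
√(√(P + 4345) + l(-15)) = √(√(155 + 4345) + (-15)²*(-13 + 2*(-15))) = √(√4500 + 225*(-13 - 30)) = √(30*√5 + 225*(-43)) = √(30*√5 - 9675) = √(-9675 + 30*√5)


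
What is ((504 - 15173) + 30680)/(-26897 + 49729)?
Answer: 16011/22832 ≈ 0.70125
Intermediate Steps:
((504 - 15173) + 30680)/(-26897 + 49729) = (-14669 + 30680)/22832 = 16011*(1/22832) = 16011/22832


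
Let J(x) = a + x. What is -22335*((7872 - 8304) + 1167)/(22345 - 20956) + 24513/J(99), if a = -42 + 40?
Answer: -519441756/44911 ≈ -11566.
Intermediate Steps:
a = -2
J(x) = -2 + x
-22335*((7872 - 8304) + 1167)/(22345 - 20956) + 24513/J(99) = -22335*((7872 - 8304) + 1167)/(22345 - 20956) + 24513/(-2 + 99) = -22335/(1389/(-432 + 1167)) + 24513/97 = -22335/(1389/735) + 24513*(1/97) = -22335/(1389*(1/735)) + 24513/97 = -22335/463/245 + 24513/97 = -22335*245/463 + 24513/97 = -5472075/463 + 24513/97 = -519441756/44911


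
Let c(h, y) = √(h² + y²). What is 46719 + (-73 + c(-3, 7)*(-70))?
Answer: 46646 - 70*√58 ≈ 46113.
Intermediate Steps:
46719 + (-73 + c(-3, 7)*(-70)) = 46719 + (-73 + √((-3)² + 7²)*(-70)) = 46719 + (-73 + √(9 + 49)*(-70)) = 46719 + (-73 + √58*(-70)) = 46719 + (-73 - 70*√58) = 46646 - 70*√58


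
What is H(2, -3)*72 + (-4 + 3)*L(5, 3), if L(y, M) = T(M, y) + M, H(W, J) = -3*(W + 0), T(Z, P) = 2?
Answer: -437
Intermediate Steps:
H(W, J) = -3*W
L(y, M) = 2 + M
H(2, -3)*72 + (-4 + 3)*L(5, 3) = -3*2*72 + (-4 + 3)*(2 + 3) = -6*72 - 1*5 = -432 - 5 = -437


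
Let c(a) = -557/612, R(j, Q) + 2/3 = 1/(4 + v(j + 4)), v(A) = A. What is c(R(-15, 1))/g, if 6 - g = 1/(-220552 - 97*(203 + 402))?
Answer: -51845003/341786292 ≈ -0.15169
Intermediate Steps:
R(j, Q) = -⅔ + 1/(8 + j) (R(j, Q) = -⅔ + 1/(4 + (j + 4)) = -⅔ + 1/(4 + (4 + j)) = -⅔ + 1/(8 + j))
g = 1675423/279237 (g = 6 - 1/(-220552 - 97*(203 + 402)) = 6 - 1/(-220552 - 97*605) = 6 - 1/(-220552 - 58685) = 6 - 1/(-279237) = 6 - 1*(-1/279237) = 6 + 1/279237 = 1675423/279237 ≈ 6.0000)
c(a) = -557/612 (c(a) = -557*1/612 = -557/612)
c(R(-15, 1))/g = -557/(612*1675423/279237) = -557/612*279237/1675423 = -51845003/341786292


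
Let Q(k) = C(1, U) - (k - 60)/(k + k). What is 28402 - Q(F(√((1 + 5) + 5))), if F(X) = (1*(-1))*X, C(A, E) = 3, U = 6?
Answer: 56799/2 + 30*√11/11 ≈ 28409.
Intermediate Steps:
F(X) = -X
Q(k) = 3 - (-60 + k)/(2*k) (Q(k) = 3 - (k - 60)/(k + k) = 3 - (-60 + k)/(2*k))
28402 - Q(F(√((1 + 5) + 5))) = 28402 - (5/2 + 30/((-√((1 + 5) + 5)))) = 28402 - (5/2 + 30/((-√(6 + 5)))) = 28402 - (5/2 + 30/((-√11))) = 28402 - (5/2 + 30*(-√11/11)) = 28402 - (5/2 - 30*√11/11) = 28402 + (-5/2 + 30*√11/11) = 56799/2 + 30*√11/11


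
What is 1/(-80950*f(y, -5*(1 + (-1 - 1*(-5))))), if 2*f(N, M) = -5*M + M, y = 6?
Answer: -1/4047500 ≈ -2.4707e-7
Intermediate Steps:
f(N, M) = -2*M (f(N, M) = (-5*M + M)/2 = (-4*M)/2 = -2*M)
1/(-80950*f(y, -5*(1 + (-1 - 1*(-5))))) = 1/(-(-161900)*(-5*(1 + (-1 - 1*(-5))))) = 1/(-(-161900)*(-5*(1 + (-1 + 5)))) = 1/(-(-161900)*(-5*(1 + 4))) = 1/(-(-161900)*(-5*5)) = 1/(-(-161900)*(-25)) = 1/(-80950*50) = 1/(-4047500) = -1/4047500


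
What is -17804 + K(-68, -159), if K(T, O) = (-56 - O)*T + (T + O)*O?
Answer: 11285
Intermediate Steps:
K(T, O) = O*(O + T) + T*(-56 - O) (K(T, O) = T*(-56 - O) + (O + T)*O = T*(-56 - O) + O*(O + T) = O*(O + T) + T*(-56 - O))
-17804 + K(-68, -159) = -17804 + ((-159)**2 - 56*(-68)) = -17804 + (25281 + 3808) = -17804 + 29089 = 11285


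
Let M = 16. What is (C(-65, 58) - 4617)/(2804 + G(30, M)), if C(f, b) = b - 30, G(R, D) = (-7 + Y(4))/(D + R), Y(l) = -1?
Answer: -105547/64488 ≈ -1.6367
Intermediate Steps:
G(R, D) = -8/(D + R) (G(R, D) = (-7 - 1)/(D + R) = -8/(D + R))
C(f, b) = -30 + b
(C(-65, 58) - 4617)/(2804 + G(30, M)) = ((-30 + 58) - 4617)/(2804 - 8/(16 + 30)) = (28 - 4617)/(2804 - 8/46) = -4589/(2804 - 8*1/46) = -4589/(2804 - 4/23) = -4589/64488/23 = -4589*23/64488 = -105547/64488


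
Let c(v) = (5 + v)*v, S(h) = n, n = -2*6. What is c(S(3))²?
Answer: 7056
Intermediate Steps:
n = -12
S(h) = -12
c(v) = v*(5 + v)
c(S(3))² = (-12*(5 - 12))² = (-12*(-7))² = 84² = 7056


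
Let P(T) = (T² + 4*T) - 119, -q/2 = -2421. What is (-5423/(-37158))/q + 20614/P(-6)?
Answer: -337168220713/1750121532 ≈ -192.65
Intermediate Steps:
q = 4842 (q = -2*(-2421) = 4842)
P(T) = -119 + T² + 4*T
(-5423/(-37158))/q + 20614/P(-6) = -5423/(-37158)/4842 + 20614/(-119 + (-6)² + 4*(-6)) = -5423*(-1/37158)*(1/4842) + 20614/(-119 + 36 - 24) = (493/3378)*(1/4842) + 20614/(-107) = 493/16356276 + 20614*(-1/107) = 493/16356276 - 20614/107 = -337168220713/1750121532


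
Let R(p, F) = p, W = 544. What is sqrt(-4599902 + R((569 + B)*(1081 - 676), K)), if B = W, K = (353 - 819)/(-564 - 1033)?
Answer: I*sqrt(4149137) ≈ 2036.9*I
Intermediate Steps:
K = 466/1597 (K = -466/(-1597) = -466*(-1/1597) = 466/1597 ≈ 0.29180)
B = 544
sqrt(-4599902 + R((569 + B)*(1081 - 676), K)) = sqrt(-4599902 + (569 + 544)*(1081 - 676)) = sqrt(-4599902 + 1113*405) = sqrt(-4599902 + 450765) = sqrt(-4149137) = I*sqrt(4149137)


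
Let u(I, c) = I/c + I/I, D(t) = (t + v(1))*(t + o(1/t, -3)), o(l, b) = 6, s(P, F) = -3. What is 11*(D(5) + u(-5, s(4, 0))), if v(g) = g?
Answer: 2266/3 ≈ 755.33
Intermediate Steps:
D(t) = (1 + t)*(6 + t) (D(t) = (t + 1)*(t + 6) = (1 + t)*(6 + t))
u(I, c) = 1 + I/c (u(I, c) = I/c + 1 = 1 + I/c)
11*(D(5) + u(-5, s(4, 0))) = 11*((6 + 5² + 7*5) + (-5 - 3)/(-3)) = 11*((6 + 25 + 35) - ⅓*(-8)) = 11*(66 + 8/3) = 11*(206/3) = 2266/3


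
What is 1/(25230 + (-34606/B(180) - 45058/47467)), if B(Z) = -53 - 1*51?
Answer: 189868/4853367985 ≈ 3.9121e-5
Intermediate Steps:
B(Z) = -104 (B(Z) = -53 - 51 = -104)
1/(25230 + (-34606/B(180) - 45058/47467)) = 1/(25230 + (-34606/(-104) - 45058/47467)) = 1/(25230 + (-34606*(-1/104) - 45058*1/47467)) = 1/(25230 + (1331/4 - 45058/47467)) = 1/(25230 + 62998345/189868) = 1/(4853367985/189868) = 189868/4853367985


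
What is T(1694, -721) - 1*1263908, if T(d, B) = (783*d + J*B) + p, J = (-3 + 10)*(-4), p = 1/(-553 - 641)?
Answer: 98722307/1194 ≈ 82682.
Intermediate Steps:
p = -1/1194 (p = 1/(-1194) = -1/1194 ≈ -0.00083752)
J = -28 (J = 7*(-4) = -28)
T(d, B) = -1/1194 - 28*B + 783*d (T(d, B) = (783*d - 28*B) - 1/1194 = (-28*B + 783*d) - 1/1194 = -1/1194 - 28*B + 783*d)
T(1694, -721) - 1*1263908 = (-1/1194 - 28*(-721) + 783*1694) - 1*1263908 = (-1/1194 + 20188 + 1326402) - 1263908 = 1607828459/1194 - 1263908 = 98722307/1194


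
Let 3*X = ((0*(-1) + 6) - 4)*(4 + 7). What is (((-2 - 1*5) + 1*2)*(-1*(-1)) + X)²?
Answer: 49/9 ≈ 5.4444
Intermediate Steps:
X = 22/3 (X = (((0*(-1) + 6) - 4)*(4 + 7))/3 = (((0 + 6) - 4)*11)/3 = ((6 - 4)*11)/3 = (2*11)/3 = (⅓)*22 = 22/3 ≈ 7.3333)
(((-2 - 1*5) + 1*2)*(-1*(-1)) + X)² = (((-2 - 1*5) + 1*2)*(-1*(-1)) + 22/3)² = (((-2 - 5) + 2)*1 + 22/3)² = ((-7 + 2)*1 + 22/3)² = (-5*1 + 22/3)² = (-5 + 22/3)² = (7/3)² = 49/9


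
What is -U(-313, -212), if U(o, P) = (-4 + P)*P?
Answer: -45792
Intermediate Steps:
U(o, P) = P*(-4 + P)
-U(-313, -212) = -(-212)*(-4 - 212) = -(-212)*(-216) = -1*45792 = -45792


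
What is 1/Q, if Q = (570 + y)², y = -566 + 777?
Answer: 1/609961 ≈ 1.6394e-6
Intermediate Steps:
y = 211
Q = 609961 (Q = (570 + 211)² = 781² = 609961)
1/Q = 1/609961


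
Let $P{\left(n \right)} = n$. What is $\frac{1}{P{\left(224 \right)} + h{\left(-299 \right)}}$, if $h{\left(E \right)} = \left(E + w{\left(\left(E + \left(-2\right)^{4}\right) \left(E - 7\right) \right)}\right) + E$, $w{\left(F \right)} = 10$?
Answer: $- \frac{1}{364} \approx -0.0027473$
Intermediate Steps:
$h{\left(E \right)} = 10 + 2 E$ ($h{\left(E \right)} = \left(E + 10\right) + E = \left(10 + E\right) + E = 10 + 2 E$)
$\frac{1}{P{\left(224 \right)} + h{\left(-299 \right)}} = \frac{1}{224 + \left(10 + 2 \left(-299\right)\right)} = \frac{1}{224 + \left(10 - 598\right)} = \frac{1}{224 - 588} = \frac{1}{-364} = - \frac{1}{364}$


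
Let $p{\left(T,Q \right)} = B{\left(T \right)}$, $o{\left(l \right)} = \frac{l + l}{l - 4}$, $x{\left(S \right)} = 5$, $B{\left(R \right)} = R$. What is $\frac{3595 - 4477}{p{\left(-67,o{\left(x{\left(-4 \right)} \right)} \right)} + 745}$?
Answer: $- \frac{147}{113} \approx -1.3009$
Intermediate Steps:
$o{\left(l \right)} = \frac{2 l}{-4 + l}$
$p{\left(T,Q \right)} = T$
$\frac{3595 - 4477}{p{\left(-67,o{\left(x{\left(-4 \right)} \right)} \right)} + 745} = \frac{3595 - 4477}{-67 + 745} = - \frac{882}{678} = \left(-882\right) \frac{1}{678} = - \frac{147}{113}$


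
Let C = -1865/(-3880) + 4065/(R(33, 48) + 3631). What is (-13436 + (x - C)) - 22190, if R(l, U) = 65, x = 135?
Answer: -4241505341/119504 ≈ -35493.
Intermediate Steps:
C = 188877/119504 (C = -1865/(-3880) + 4065/(65 + 3631) = -1865*(-1/3880) + 4065/3696 = 373/776 + 4065*(1/3696) = 373/776 + 1355/1232 = 188877/119504 ≈ 1.5805)
(-13436 + (x - C)) - 22190 = (-13436 + (135 - 1*188877/119504)) - 22190 = (-13436 + (135 - 188877/119504)) - 22190 = (-13436 + 15944163/119504) - 22190 = -1589711581/119504 - 22190 = -4241505341/119504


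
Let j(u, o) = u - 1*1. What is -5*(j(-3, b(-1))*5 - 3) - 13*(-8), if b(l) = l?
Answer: 219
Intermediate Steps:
j(u, o) = -1 + u (j(u, o) = u - 1 = -1 + u)
-5*(j(-3, b(-1))*5 - 3) - 13*(-8) = -5*((-1 - 3)*5 - 3) - 13*(-8) = -5*(-4*5 - 3) + 104 = -5*(-20 - 3) + 104 = -5*(-23) + 104 = 115 + 104 = 219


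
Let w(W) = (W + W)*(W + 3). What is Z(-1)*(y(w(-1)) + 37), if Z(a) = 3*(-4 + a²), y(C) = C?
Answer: -297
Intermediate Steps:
w(W) = 2*W*(3 + W) (w(W) = (2*W)*(3 + W) = 2*W*(3 + W))
Z(a) = -12 + 3*a²
Z(-1)*(y(w(-1)) + 37) = (-12 + 3*(-1)²)*(2*(-1)*(3 - 1) + 37) = (-12 + 3*1)*(2*(-1)*2 + 37) = (-12 + 3)*(-4 + 37) = -9*33 = -297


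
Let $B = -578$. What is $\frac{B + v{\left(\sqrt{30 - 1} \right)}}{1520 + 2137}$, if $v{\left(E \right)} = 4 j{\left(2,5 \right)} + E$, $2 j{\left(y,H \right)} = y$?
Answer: $- \frac{574}{3657} + \frac{\sqrt{29}}{3657} \approx -0.15549$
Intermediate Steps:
$j{\left(y,H \right)} = \frac{y}{2}$
$v{\left(E \right)} = 4 + E$ ($v{\left(E \right)} = 4 \cdot \frac{1}{2} \cdot 2 + E = 4 \cdot 1 + E = 4 + E$)
$\frac{B + v{\left(\sqrt{30 - 1} \right)}}{1520 + 2137} = \frac{-578 + \left(4 + \sqrt{30 - 1}\right)}{1520 + 2137} = \frac{-578 + \left(4 + \sqrt{29}\right)}{3657} = \left(-574 + \sqrt{29}\right) \frac{1}{3657} = - \frac{574}{3657} + \frac{\sqrt{29}}{3657}$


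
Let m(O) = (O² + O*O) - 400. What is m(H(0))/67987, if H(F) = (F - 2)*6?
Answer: -112/67987 ≈ -0.0016474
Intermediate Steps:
H(F) = -12 + 6*F (H(F) = (-2 + F)*6 = -12 + 6*F)
m(O) = -400 + 2*O² (m(O) = (O² + O²) - 400 = 2*O² - 400 = -400 + 2*O²)
m(H(0))/67987 = (-400 + 2*(-12 + 6*0)²)/67987 = (-400 + 2*(-12 + 0)²)*(1/67987) = (-400 + 2*(-12)²)*(1/67987) = (-400 + 2*144)*(1/67987) = (-400 + 288)*(1/67987) = -112*1/67987 = -112/67987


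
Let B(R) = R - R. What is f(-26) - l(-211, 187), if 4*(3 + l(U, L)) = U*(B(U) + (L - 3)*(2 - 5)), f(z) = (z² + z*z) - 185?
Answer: -27948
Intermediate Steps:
f(z) = -185 + 2*z² (f(z) = (z² + z²) - 185 = 2*z² - 185 = -185 + 2*z²)
B(R) = 0
l(U, L) = -3 + U*(9 - 3*L)/4 (l(U, L) = -3 + (U*(0 + (L - 3)*(2 - 5)))/4 = -3 + (U*(0 + (-3 + L)*(-3)))/4 = -3 + (U*(0 + (9 - 3*L)))/4 = -3 + (U*(9 - 3*L))/4 = -3 + U*(9 - 3*L)/4)
f(-26) - l(-211, 187) = (-185 + 2*(-26)²) - (-3 + (9/4)*(-211) - ¾*187*(-211)) = (-185 + 2*676) - (-3 - 1899/4 + 118371/4) = (-185 + 1352) - 1*29115 = 1167 - 29115 = -27948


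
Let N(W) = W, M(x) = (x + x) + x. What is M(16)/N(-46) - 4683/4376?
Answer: -212733/100648 ≈ -2.1136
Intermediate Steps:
M(x) = 3*x (M(x) = 2*x + x = 3*x)
M(16)/N(-46) - 4683/4376 = (3*16)/(-46) - 4683/4376 = 48*(-1/46) - 4683*1/4376 = -24/23 - 4683/4376 = -212733/100648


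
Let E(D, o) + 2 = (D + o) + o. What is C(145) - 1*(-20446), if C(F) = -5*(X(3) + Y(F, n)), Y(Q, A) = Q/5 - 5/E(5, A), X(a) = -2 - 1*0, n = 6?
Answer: 60938/3 ≈ 20313.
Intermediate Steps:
E(D, o) = -2 + D + 2*o (E(D, o) = -2 + ((D + o) + o) = -2 + (D + 2*o) = -2 + D + 2*o)
X(a) = -2 (X(a) = -2 + 0 = -2)
Y(Q, A) = -5/(3 + 2*A) + Q/5 (Y(Q, A) = Q/5 - 5/(-2 + 5 + 2*A) = Q*(⅕) - 5/(3 + 2*A) = Q/5 - 5/(3 + 2*A) = -5/(3 + 2*A) + Q/5)
C(F) = 35/3 - F (C(F) = -5*(-2 + (-25 + F*(3 + 2*6))/(5*(3 + 2*6))) = -5*(-2 + (-25 + F*(3 + 12))/(5*(3 + 12))) = -5*(-2 + (⅕)*(-25 + F*15)/15) = -5*(-2 + (⅕)*(1/15)*(-25 + 15*F)) = -5*(-2 + (-⅓ + F/5)) = -5*(-7/3 + F/5) = 35/3 - F)
C(145) - 1*(-20446) = (35/3 - 1*145) - 1*(-20446) = (35/3 - 145) + 20446 = -400/3 + 20446 = 60938/3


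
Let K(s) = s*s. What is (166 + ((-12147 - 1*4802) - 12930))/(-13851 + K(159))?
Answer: -29713/11430 ≈ -2.5996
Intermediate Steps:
K(s) = s²
(166 + ((-12147 - 1*4802) - 12930))/(-13851 + K(159)) = (166 + ((-12147 - 1*4802) - 12930))/(-13851 + 159²) = (166 + ((-12147 - 4802) - 12930))/(-13851 + 25281) = (166 + (-16949 - 12930))/11430 = (166 - 29879)*(1/11430) = -29713*1/11430 = -29713/11430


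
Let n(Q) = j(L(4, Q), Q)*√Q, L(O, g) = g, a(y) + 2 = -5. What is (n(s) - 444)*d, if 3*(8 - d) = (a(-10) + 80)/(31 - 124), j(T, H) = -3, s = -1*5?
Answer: -341140/93 - 2305*I*√5/93 ≈ -3668.2 - 55.421*I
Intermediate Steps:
s = -5
a(y) = -7 (a(y) = -2 - 5 = -7)
d = 2305/279 (d = 8 - (-7 + 80)/(3*(31 - 124)) = 8 - 73/(3*(-93)) = 8 - 73*(-1)/(3*93) = 8 - ⅓*(-73/93) = 8 + 73/279 = 2305/279 ≈ 8.2616)
n(Q) = -3*√Q
(n(s) - 444)*d = (-3*I*√5 - 444)*(2305/279) = (-444 - 3*I*√5)*(2305/279) = -341140/93 - 2305*I*√5/93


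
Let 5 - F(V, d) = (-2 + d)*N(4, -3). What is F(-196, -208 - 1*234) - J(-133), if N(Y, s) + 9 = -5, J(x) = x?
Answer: -6078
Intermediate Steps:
N(Y, s) = -14 (N(Y, s) = -9 - 5 = -14)
F(V, d) = -23 + 14*d (F(V, d) = 5 - (-2 + d)*(-14) = 5 - (28 - 14*d) = 5 + (-28 + 14*d) = -23 + 14*d)
F(-196, -208 - 1*234) - J(-133) = (-23 + 14*(-208 - 1*234)) - 1*(-133) = (-23 + 14*(-208 - 234)) + 133 = (-23 + 14*(-442)) + 133 = (-23 - 6188) + 133 = -6211 + 133 = -6078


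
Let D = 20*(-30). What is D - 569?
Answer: -1169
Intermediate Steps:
D = -600
D - 569 = -600 - 569 = -1169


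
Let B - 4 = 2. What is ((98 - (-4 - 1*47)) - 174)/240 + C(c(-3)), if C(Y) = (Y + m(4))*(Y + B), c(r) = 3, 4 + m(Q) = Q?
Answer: 1291/48 ≈ 26.896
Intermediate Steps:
m(Q) = -4 + Q
B = 6 (B = 4 + 2 = 6)
C(Y) = Y*(6 + Y) (C(Y) = (Y + (-4 + 4))*(Y + 6) = (Y + 0)*(6 + Y) = Y*(6 + Y))
((98 - (-4 - 1*47)) - 174)/240 + C(c(-3)) = ((98 - (-4 - 1*47)) - 174)/240 + 3*(6 + 3) = ((98 - (-4 - 47)) - 174)*(1/240) + 3*9 = ((98 - 1*(-51)) - 174)*(1/240) + 27 = ((98 + 51) - 174)*(1/240) + 27 = (149 - 174)*(1/240) + 27 = -25*1/240 + 27 = -5/48 + 27 = 1291/48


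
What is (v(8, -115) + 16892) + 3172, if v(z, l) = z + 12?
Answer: 20084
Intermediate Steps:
v(z, l) = 12 + z
(v(8, -115) + 16892) + 3172 = ((12 + 8) + 16892) + 3172 = (20 + 16892) + 3172 = 16912 + 3172 = 20084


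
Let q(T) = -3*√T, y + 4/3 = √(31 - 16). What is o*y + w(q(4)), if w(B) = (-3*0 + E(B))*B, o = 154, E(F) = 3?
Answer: -670/3 + 154*√15 ≈ 373.11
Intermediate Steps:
y = -4/3 + √15 (y = -4/3 + √(31 - 16) = -4/3 + √15 ≈ 2.5396)
w(B) = 3*B (w(B) = (-3*0 + 3)*B = (0 + 3)*B = 3*B)
o*y + w(q(4)) = 154*(-4/3 + √15) + 3*(-3*√4) = (-616/3 + 154*√15) + 3*(-3*2) = (-616/3 + 154*√15) + 3*(-6) = (-616/3 + 154*√15) - 18 = -670/3 + 154*√15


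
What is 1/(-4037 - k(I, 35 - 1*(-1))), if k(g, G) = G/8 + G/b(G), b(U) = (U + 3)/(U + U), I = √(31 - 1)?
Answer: -26/106807 ≈ -0.00024343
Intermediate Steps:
I = √30 ≈ 5.4772
b(U) = (3 + U)/(2*U) (b(U) = (3 + U)/((2*U)) = (3 + U)*(1/(2*U)) = (3 + U)/(2*U))
k(g, G) = G/8 + 2*G²/(3 + G) (k(g, G) = G/8 + G/(((3 + G)/(2*G))) = G*(⅛) + G*(2*G/(3 + G)) = G/8 + 2*G²/(3 + G))
1/(-4037 - k(I, 35 - 1*(-1))) = 1/(-4037 - (35 - 1*(-1))*(3 + 17*(35 - 1*(-1)))/(8*(3 + (35 - 1*(-1))))) = 1/(-4037 - (35 + 1)*(3 + 17*(35 + 1))/(8*(3 + (35 + 1)))) = 1/(-4037 - 36*(3 + 17*36)/(8*(3 + 36))) = 1/(-4037 - 36*(3 + 612)/(8*39)) = 1/(-4037 - 36*615/(8*39)) = 1/(-4037 - 1*1845/26) = 1/(-4037 - 1845/26) = 1/(-106807/26) = -26/106807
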